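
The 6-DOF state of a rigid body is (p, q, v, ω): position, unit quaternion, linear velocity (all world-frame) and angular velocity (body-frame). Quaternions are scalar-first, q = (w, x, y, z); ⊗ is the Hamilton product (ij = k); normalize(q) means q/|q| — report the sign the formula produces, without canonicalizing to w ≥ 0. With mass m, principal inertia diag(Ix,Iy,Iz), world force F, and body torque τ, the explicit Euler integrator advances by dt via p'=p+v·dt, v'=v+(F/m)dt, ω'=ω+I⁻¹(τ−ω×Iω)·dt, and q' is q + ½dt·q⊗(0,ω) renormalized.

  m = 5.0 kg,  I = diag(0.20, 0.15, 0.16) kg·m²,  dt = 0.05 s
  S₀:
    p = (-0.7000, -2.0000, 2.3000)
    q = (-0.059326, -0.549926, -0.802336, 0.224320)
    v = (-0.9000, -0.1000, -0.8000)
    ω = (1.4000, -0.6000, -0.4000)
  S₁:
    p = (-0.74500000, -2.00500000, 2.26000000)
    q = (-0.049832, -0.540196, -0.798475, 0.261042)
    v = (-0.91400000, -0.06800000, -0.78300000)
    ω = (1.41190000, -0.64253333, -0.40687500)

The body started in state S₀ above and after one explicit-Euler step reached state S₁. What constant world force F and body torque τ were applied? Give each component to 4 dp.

F = (-1.4000, 3.2000, 1.7000)
τ = (0.0500, -0.1500, 0.0200)

Δω = ω₁−ω₀ = (0.01190000, -0.04253333, -0.00687500)
gyro term ω₀×Iω₀ = (0.0024, -0.0224, 0.0420)
I·α + gyro = (0.0500, -0.1500, 0.0200)
Δv = v₁−v₀ = (-0.01400000, 0.03200000, 0.01700000)
F = m·Δv/dt = (-1.4000, 3.2000, 1.7000)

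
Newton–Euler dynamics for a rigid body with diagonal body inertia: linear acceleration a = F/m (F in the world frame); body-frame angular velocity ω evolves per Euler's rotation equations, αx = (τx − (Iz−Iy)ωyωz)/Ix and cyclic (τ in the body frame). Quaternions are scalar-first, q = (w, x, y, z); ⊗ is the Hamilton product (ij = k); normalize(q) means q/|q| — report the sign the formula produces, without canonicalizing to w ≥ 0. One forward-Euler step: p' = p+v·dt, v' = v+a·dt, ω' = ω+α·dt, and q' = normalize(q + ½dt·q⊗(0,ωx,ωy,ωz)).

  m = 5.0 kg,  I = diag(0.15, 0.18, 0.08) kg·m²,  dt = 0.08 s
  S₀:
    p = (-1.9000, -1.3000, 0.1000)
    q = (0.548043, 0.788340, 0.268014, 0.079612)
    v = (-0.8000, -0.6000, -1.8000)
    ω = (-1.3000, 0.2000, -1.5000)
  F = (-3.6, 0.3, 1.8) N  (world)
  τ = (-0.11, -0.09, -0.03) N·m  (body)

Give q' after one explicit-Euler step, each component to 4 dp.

Hamilton product q⊗(0,ω) = (1.0906572, -1.1303993, 1.1886230, -0.3159783)
q + ½dt·q⊗(0,ω), renormalized = (0.5898, 0.7408, 0.3146, 0.0668)

q' = (0.5898, 0.7408, 0.3146, 0.0668)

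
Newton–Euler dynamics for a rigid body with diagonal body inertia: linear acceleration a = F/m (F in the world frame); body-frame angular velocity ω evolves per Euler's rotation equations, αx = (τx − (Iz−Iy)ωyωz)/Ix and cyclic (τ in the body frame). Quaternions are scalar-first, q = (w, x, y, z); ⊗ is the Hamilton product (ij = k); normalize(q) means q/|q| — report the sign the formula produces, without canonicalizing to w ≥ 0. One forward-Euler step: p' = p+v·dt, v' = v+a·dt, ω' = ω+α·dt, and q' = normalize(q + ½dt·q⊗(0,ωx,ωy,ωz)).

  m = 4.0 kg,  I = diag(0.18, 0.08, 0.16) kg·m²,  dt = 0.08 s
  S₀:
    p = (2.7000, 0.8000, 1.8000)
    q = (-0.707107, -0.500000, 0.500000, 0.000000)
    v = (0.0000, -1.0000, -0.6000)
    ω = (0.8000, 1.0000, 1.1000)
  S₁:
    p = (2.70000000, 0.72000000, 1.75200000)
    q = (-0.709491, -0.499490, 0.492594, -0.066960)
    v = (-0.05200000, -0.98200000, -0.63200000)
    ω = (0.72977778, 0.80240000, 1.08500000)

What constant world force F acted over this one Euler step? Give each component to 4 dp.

velocity change Δv = (-0.05200000, 0.01800000, -0.03200000)
m·(v₁−v₀)/dt = (-2.6000, 0.9000, -1.6000)

F = (-2.6000, 0.9000, -1.6000)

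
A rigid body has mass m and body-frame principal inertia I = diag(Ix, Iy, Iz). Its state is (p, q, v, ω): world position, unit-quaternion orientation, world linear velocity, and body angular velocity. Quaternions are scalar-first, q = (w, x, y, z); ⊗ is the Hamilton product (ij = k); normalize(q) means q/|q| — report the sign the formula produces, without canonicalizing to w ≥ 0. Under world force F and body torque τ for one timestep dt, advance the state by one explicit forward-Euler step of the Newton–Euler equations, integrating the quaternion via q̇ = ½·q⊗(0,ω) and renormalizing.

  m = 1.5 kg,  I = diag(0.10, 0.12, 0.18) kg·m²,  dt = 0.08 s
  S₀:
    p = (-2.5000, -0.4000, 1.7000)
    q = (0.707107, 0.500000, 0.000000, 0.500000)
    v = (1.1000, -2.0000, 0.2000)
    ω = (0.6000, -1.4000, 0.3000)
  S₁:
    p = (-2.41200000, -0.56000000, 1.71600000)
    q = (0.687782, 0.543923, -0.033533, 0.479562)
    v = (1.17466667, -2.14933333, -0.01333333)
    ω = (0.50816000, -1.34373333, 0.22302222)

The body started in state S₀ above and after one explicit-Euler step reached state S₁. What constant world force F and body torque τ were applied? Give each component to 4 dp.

F = (1.4000, -2.8000, -4.0000)
τ = (-0.1400, 0.0700, -0.1900)

rate change Δω = (-0.09184000, 0.05626667, -0.07697778)
applied torque τ = (-0.1400, 0.0700, -0.1900)
v₁ − v₀ = (0.07466667, -0.14933333, -0.21333333)
m·(v₁−v₀)/dt = (1.4000, -2.8000, -4.0000)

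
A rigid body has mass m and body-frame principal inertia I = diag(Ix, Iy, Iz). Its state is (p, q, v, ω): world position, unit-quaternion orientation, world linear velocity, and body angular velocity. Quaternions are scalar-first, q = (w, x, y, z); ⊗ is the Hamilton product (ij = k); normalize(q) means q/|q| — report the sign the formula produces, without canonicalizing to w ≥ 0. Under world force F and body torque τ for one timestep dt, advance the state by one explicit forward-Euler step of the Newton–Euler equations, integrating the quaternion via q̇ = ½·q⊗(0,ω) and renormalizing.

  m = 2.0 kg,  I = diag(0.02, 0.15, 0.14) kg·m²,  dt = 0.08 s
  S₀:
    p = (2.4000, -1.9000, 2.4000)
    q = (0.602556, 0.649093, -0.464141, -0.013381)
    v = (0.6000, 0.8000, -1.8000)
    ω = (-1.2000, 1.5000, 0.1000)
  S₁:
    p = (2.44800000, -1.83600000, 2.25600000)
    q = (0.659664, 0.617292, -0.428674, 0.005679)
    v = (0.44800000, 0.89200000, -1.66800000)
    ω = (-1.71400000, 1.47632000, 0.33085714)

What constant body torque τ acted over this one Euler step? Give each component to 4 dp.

ω₁ − ω₀ = (-0.51400000, -0.02368000, 0.23085714)
precession coupling = (-0.0015, 0.0144, -0.2340)
applied torque τ = (-0.1300, -0.0300, 0.1700)

τ = (-0.1300, -0.0300, 0.1700)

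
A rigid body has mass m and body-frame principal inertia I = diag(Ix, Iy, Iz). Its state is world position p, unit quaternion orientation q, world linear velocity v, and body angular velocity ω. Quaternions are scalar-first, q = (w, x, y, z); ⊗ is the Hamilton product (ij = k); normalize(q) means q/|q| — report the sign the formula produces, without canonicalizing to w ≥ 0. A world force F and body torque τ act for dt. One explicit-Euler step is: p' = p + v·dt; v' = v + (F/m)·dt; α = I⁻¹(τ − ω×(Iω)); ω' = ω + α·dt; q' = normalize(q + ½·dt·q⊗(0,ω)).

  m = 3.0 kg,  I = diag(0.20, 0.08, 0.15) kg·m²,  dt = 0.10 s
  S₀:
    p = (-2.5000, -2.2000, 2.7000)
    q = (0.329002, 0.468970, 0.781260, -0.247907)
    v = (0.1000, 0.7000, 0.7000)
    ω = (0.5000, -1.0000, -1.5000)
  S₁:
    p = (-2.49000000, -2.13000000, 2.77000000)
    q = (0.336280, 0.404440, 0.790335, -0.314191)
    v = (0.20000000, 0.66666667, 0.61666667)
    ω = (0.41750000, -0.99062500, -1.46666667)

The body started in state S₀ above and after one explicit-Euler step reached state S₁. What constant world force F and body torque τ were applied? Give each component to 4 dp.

F = (3.0000, -1.0000, -2.5000)
τ = (-0.0600, -0.0300, 0.1100)

v₁ − v₀ = (0.10000000, -0.03333333, -0.08333333)
applied force F = (3.0000, -1.0000, -2.5000)
ω₁ − ω₀ = (-0.08250000, 0.00937500, 0.03333333)
precession coupling = (0.1050, -0.0375, 0.0600)
applied torque τ = (-0.0600, -0.0300, 0.1100)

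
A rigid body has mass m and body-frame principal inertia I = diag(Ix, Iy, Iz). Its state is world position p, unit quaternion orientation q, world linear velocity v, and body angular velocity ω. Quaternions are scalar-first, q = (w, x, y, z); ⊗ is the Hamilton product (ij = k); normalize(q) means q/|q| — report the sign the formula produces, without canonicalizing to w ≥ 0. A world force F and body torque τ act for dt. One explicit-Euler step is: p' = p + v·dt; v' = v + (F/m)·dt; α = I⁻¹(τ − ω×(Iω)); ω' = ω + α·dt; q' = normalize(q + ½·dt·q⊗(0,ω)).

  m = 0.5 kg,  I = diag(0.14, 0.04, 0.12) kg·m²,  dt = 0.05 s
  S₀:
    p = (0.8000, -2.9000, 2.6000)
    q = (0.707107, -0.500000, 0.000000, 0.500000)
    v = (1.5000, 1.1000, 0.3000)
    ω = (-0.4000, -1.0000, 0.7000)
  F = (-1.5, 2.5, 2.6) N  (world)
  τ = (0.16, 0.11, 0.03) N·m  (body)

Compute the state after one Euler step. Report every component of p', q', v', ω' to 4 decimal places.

p' = (0.8750, -2.8450, 2.6150)
q' = (0.6930, -0.4943, -0.0139, 0.5246)
v' = (1.3500, 1.3500, 0.5600)
ω' = (-0.3229, -0.8555, 0.7292)

(τ − ω×Iω)/I = (1.5429, 2.8900, 0.5833)
ω + α·dt = (-0.3229, -0.8555, 0.7292)
q⊗(0,ω) = (-0.5500000, 0.2171572, -0.5571070, 0.9949749)
q' = normalize(q + ½dt·q⊗(0,ω)) = (0.6930, -0.4943, -0.0139, 0.5246)
a = (-3.0000, 5.0000, 5.2000)
p + v·dt = (0.8750, -2.8450, 2.6150)
v' = v + a·dt = (1.3500, 1.3500, 0.5600)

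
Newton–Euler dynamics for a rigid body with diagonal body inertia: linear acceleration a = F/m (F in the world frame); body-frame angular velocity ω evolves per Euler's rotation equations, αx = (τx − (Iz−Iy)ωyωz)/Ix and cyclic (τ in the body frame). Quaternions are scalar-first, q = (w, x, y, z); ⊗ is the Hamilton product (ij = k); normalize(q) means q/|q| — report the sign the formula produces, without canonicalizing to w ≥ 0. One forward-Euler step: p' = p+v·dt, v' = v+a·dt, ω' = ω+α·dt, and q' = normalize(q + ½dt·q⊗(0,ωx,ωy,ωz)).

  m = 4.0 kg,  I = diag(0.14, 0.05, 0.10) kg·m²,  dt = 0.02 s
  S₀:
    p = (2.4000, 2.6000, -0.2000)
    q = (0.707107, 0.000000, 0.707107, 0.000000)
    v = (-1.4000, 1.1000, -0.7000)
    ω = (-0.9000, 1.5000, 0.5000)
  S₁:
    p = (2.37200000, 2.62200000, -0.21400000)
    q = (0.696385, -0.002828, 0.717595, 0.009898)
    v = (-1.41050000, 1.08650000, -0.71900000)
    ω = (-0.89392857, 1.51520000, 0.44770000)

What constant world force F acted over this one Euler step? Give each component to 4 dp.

F = (-2.1000, -2.7000, -3.8000)

v₁ − v₀ = (-0.01050000, -0.01350000, -0.01900000)
applied force F = (-2.1000, -2.7000, -3.8000)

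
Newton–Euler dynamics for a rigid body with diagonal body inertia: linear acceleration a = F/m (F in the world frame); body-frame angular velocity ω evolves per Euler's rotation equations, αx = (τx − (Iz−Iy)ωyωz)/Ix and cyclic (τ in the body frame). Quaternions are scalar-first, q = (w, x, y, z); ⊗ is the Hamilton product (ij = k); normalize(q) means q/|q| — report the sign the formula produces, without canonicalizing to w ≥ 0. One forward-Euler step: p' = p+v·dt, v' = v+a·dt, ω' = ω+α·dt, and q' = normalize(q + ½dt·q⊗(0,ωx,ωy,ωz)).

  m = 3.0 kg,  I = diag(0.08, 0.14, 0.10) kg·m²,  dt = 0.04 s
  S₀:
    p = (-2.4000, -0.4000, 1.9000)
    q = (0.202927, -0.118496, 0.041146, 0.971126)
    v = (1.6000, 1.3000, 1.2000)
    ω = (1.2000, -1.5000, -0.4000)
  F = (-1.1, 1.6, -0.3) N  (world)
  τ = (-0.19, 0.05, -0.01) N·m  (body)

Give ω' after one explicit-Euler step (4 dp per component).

ω' = (1.1170, -1.4885, -0.3608)

precession coupling ω×(Iω) = (-0.0240, 0.0096, -0.1080)
(τ − ω×Iω)/I = (-2.0750, 0.2886, 0.9800)
new body rate ω' = (1.1170, -1.4885, -0.3608)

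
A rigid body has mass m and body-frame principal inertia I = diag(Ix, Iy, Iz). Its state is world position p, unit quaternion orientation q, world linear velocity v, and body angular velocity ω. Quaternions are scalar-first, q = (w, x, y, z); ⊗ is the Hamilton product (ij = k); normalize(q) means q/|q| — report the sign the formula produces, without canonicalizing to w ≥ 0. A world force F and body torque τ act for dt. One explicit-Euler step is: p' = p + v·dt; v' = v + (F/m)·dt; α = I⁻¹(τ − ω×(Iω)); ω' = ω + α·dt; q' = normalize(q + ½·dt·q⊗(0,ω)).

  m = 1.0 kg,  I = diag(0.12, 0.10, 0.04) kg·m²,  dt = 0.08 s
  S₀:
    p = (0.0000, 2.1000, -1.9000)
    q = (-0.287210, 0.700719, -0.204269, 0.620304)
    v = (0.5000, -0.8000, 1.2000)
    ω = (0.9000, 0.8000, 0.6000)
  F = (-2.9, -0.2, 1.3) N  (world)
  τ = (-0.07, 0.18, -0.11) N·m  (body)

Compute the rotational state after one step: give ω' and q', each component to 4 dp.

ω' = (0.8725, 0.9094, 0.4088)
q' = (-0.3203, 0.6647, -0.2076, 0.6423)

ω×(Iω) gyroscopic = (-0.0288, 0.0432, -0.0144)
angular accel α = (-0.3433, 1.3680, -2.3900)
new body rate ω' = (0.8725, 0.9094, 0.4088)
2q̇ = q⊗(0,ω) = (-0.8394143, -0.8772936, -0.0919258, 0.5720913)
q + ½dt·q⊗(0,ω), renormalized = (-0.3203, 0.6647, -0.2076, 0.6423)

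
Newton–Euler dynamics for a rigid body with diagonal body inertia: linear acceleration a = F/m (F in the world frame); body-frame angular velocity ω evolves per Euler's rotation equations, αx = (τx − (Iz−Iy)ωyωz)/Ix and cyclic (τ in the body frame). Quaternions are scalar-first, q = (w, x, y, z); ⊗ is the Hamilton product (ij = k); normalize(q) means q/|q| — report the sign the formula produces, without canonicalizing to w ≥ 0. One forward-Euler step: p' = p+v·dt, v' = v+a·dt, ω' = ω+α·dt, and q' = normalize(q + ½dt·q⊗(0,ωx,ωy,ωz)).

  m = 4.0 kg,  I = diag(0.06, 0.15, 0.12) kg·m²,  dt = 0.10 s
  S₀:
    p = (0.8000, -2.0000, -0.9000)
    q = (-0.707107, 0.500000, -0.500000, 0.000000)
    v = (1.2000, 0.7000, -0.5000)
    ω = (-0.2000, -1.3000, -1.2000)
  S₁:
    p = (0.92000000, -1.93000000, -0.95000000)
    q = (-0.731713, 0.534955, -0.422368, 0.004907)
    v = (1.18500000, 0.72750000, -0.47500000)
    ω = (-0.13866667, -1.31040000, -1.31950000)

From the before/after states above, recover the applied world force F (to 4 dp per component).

F = (-0.6000, 1.1000, 1.0000)

v₁ − v₀ = (-0.01500000, 0.02750000, 0.02500000)
m·(v₁−v₀)/dt = (-0.6000, 1.1000, 1.0000)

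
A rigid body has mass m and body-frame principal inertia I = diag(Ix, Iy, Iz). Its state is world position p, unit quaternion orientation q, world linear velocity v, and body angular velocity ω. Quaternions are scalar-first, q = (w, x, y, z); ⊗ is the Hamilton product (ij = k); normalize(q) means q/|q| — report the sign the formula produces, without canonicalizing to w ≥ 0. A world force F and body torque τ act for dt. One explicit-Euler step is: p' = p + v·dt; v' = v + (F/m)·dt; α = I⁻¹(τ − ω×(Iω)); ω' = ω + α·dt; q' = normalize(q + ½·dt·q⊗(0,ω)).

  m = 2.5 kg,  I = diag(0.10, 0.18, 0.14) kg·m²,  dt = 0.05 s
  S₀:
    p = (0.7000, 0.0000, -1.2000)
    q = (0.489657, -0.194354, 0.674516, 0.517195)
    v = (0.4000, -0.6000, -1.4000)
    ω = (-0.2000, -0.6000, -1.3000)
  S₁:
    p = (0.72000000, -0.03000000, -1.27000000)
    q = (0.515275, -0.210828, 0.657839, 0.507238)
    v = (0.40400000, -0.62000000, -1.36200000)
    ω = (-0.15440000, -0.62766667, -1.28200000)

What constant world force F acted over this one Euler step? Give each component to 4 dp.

F = (0.2000, -1.0000, 1.9000)

velocity change Δv = (0.00400000, -0.02000000, 0.03800000)
m·(v₁−v₀)/dt = (0.2000, -1.0000, 1.9000)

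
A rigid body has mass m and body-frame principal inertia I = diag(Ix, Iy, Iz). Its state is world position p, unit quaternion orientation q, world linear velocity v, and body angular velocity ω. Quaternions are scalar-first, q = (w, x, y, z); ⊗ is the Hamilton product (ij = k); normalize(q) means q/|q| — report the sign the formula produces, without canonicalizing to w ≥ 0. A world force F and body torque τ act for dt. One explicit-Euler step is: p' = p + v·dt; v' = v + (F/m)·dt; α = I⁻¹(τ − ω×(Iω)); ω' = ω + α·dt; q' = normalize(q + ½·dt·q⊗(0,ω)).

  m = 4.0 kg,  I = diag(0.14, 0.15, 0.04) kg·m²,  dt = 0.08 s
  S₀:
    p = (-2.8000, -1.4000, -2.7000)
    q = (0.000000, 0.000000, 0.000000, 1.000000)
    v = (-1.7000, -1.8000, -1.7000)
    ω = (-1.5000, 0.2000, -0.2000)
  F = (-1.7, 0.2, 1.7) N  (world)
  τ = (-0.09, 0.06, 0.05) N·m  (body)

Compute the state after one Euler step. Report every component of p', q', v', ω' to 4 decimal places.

p' = (-2.9360, -1.5440, -2.8360)
q' = (0.0080, -0.0080, -0.0599, 0.9981)
v' = (-1.7340, -1.7960, -1.6660)
ω' = (-1.5539, 0.2160, -0.0940)

ω×(Iω) gyroscopic = (0.0044, 0.0300, -0.0030)
(τ − ω×Iω)/I = (-0.6743, 0.2000, 1.3250)
ω' = ω + α·dt = (-1.5539, 0.2160, -0.0940)
2q̇ = q⊗(0,ω) = (0.2000000, -0.2000000, -1.5000000, 0.0000000)
q' = normalize(q + ½dt·q⊗(0,ω)) = (0.0080, -0.0080, -0.0599, 0.9981)
a = F/m = (-0.4250, 0.0500, 0.4250)
new position p' = (-2.9360, -1.5440, -2.8360)
new velocity v' = (-1.7340, -1.7960, -1.6660)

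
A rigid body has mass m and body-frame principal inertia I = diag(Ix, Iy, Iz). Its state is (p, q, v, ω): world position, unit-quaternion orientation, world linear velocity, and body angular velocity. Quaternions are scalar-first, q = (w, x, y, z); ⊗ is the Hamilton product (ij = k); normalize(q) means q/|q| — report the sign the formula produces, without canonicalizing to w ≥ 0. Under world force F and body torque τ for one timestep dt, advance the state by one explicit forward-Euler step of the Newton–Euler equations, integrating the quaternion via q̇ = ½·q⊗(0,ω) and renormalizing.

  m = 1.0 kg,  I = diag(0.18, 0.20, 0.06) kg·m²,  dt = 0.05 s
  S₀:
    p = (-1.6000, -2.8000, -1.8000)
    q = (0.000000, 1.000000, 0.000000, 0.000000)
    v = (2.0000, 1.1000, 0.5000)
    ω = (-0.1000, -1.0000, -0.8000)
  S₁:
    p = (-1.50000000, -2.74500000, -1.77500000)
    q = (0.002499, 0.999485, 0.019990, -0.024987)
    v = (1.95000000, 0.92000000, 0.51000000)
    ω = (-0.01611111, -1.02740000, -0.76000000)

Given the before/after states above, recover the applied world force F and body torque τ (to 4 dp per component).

F = (-1.0000, -3.6000, 0.2000)
τ = (0.1900, -0.1000, 0.0500)

ω₁ − ω₀ = (0.08388889, -0.02740000, 0.04000000)
I·α + gyro = (0.1900, -0.1000, 0.0500)
Δv = v₁−v₀ = (-0.05000000, -0.18000000, 0.01000000)
F = m·Δv/dt = (-1.0000, -3.6000, 0.2000)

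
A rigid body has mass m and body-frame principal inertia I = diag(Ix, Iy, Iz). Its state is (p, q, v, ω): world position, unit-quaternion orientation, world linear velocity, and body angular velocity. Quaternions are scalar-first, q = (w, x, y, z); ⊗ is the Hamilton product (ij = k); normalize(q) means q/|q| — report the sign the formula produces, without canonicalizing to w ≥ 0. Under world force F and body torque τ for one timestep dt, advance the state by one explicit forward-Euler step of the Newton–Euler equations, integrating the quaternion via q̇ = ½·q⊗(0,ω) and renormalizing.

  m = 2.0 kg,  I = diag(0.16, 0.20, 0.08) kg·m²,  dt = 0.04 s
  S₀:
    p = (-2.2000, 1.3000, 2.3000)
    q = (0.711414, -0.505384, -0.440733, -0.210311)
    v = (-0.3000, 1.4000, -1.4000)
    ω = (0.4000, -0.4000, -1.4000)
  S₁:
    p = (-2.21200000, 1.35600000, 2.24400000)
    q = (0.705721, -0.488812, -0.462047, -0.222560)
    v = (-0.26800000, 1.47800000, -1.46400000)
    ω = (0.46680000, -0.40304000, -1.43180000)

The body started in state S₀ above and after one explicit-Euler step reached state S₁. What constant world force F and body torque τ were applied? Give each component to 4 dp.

Δω = ω₁−ω₀ = (0.06680000, -0.00304000, -0.03180000)
τ = I·(Δω/dt) + ω₀×(Iω₀) = (0.2000, -0.0600, -0.0700)
velocity change Δv = (0.03200000, 0.07800000, -0.06400000)
F = m·Δv/dt = (1.6000, 3.9000, -3.2000)

F = (1.6000, 3.9000, -3.2000)
τ = (0.2000, -0.0600, -0.0700)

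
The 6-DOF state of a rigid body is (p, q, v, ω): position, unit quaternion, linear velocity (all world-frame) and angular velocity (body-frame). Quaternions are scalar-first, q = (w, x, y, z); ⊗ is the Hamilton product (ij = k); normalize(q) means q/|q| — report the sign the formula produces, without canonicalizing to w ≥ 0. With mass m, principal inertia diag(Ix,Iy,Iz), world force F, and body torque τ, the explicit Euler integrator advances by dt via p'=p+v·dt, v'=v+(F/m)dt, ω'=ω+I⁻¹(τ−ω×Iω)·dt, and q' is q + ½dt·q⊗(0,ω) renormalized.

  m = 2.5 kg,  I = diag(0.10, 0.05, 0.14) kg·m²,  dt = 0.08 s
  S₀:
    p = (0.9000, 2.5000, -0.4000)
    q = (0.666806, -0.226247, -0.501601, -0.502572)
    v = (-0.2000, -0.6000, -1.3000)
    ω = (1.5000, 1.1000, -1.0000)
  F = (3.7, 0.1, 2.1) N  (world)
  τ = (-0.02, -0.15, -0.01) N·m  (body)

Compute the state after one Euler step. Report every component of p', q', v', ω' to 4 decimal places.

p' = (0.8840, 2.4520, -0.5040)
q' = (0.6799, -0.1436, -0.5097, -0.5073)
v' = (-0.0816, -0.5968, -1.2328)
ω' = (1.5632, 0.7640, -0.9586)

linear accel F/m = (1.4800, 0.0400, 0.8400)
p + v·dt = (0.8840, 2.4520, -0.5040)
new velocity v' = (-0.0816, -0.5968, -1.2328)
gyro term ω×Iω = (-0.0990, 0.0600, -0.0825)
α = I⁻¹(τ − ω×Iω) = (0.7900, -4.2000, 0.5179)
new body rate ω' = (1.5632, 0.7640, -0.9586)
2q̇ = q⊗(0,ω) = (0.3885596, 2.0546392, -0.2466184, -0.1632762)
q' = normalize(q + ½dt·q⊗(0,ω)) = (0.6799, -0.1436, -0.5097, -0.5073)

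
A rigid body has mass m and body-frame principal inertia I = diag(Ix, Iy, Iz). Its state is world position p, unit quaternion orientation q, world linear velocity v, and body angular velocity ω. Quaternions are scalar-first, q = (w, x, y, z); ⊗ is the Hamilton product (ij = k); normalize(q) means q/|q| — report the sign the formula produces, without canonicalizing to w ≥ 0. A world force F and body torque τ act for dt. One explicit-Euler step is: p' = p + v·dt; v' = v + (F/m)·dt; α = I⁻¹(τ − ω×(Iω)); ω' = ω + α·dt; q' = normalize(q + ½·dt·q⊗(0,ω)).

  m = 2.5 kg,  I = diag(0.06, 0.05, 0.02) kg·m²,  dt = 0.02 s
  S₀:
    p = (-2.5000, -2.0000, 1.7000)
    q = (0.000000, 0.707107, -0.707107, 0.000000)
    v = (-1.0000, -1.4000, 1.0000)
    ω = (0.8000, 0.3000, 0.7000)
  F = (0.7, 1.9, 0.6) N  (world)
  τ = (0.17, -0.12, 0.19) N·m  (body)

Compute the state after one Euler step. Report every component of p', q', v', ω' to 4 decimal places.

p' = (-2.5200, -2.0280, 1.7200)
q' = (-0.0035, 0.7021, -0.7120, 0.0078)
v' = (-0.9944, -1.3848, 1.0048)
ω' = (0.8588, 0.2430, 0.8924)

p' = p + v·dt = (-2.5200, -2.0280, 1.7200)
v + (F/m)dt = (-0.9944, -1.3848, 1.0048)
angular accel α = (2.9383, -2.8480, 9.6200)
ω + α·dt = (0.8588, 0.2430, 0.8924)
q⊗(0,ω) = (-0.3535535, -0.4949749, -0.4949749, 0.7778177)
q + ½dt·q⊗(0,ω), renormalized = (-0.0035, 0.7021, -0.7120, 0.0078)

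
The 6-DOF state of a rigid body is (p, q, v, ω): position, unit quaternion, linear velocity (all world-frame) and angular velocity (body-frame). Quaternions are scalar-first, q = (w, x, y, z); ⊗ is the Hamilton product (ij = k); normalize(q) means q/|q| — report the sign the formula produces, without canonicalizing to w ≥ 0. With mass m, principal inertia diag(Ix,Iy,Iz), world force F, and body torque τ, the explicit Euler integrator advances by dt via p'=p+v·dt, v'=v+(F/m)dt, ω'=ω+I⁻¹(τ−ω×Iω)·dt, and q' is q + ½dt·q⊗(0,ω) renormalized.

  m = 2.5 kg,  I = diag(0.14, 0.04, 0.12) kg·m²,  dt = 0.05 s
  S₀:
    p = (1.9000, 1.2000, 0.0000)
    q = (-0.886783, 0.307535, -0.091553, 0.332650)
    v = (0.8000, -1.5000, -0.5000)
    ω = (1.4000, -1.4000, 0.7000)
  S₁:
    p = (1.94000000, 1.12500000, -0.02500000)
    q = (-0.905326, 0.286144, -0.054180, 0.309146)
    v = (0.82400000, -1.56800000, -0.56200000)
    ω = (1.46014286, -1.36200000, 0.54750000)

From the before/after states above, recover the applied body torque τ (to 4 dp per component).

τ = (0.0900, 0.0500, -0.1700)

ω₁ − ω₀ = (0.06014286, 0.03800000, -0.15250000)
ω₀×(Iω₀) = (-0.0784, 0.0196, 0.1960)
τ = I·(Δω/dt) + ω₀×(Iω₀) = (0.0900, 0.0500, -0.1700)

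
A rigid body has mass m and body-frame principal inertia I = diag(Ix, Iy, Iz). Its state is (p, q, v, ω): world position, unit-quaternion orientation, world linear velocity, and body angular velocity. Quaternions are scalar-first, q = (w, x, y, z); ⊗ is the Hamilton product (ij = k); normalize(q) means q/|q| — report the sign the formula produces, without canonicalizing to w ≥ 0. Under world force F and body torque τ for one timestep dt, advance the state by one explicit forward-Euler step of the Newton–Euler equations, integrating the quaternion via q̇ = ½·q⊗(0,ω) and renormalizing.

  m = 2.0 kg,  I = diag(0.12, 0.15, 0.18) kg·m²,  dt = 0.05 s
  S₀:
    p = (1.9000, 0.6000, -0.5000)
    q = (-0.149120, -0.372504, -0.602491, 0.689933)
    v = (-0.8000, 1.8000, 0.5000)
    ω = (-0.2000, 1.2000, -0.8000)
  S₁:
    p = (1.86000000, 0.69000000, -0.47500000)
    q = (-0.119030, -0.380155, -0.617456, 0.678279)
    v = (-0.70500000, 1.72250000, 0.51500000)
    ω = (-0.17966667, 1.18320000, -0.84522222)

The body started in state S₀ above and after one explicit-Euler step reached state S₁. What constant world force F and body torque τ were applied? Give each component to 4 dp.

Δω = ω₁−ω₀ = (0.02033333, -0.01680000, -0.04522222)
ω₀×(Iω₀) = (-0.0288, -0.0096, -0.0072)
I·α + gyro = (0.0200, -0.0600, -0.1700)
velocity change Δv = (0.09500000, -0.07750000, 0.01500000)
F = m·Δv/dt = (3.8000, -3.1000, 0.6000)

F = (3.8000, -3.1000, 0.6000)
τ = (0.0200, -0.0600, -0.1700)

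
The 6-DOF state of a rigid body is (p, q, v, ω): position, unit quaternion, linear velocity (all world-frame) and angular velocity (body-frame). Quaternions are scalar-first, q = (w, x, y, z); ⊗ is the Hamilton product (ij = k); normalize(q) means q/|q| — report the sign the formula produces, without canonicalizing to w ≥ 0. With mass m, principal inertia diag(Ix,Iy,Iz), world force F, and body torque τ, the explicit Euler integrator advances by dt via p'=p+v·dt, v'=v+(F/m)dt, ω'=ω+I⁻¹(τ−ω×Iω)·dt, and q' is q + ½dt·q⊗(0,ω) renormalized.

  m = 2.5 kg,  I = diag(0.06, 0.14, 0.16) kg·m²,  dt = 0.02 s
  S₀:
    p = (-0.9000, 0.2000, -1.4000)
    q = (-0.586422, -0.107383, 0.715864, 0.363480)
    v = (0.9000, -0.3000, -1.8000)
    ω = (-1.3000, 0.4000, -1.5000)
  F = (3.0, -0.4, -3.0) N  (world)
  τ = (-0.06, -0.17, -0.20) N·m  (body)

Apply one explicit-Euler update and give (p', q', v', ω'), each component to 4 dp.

precession coupling ω×(Iω) = (-0.0120, -0.1950, -0.0416)
angular accel α = (-0.8000, 0.1786, -0.9900)
ω' = ω + α·dt = (-1.3160, 0.4036, -1.5198)
Hamilton product q⊗(0,ω) = (0.1192765, -0.4568394, -0.8681673, 1.7673030)
q + ½dt·q⊗(0,ω), renormalized = (-0.5851, -0.1119, 0.7070, 0.3811)
new position p' = (-0.8820, 0.1940, -1.4360)
v + (F/m)dt = (0.9240, -0.3032, -1.8240)

p' = (-0.8820, 0.1940, -1.4360)
q' = (-0.5851, -0.1119, 0.7070, 0.3811)
v' = (0.9240, -0.3032, -1.8240)
ω' = (-1.3160, 0.4036, -1.5198)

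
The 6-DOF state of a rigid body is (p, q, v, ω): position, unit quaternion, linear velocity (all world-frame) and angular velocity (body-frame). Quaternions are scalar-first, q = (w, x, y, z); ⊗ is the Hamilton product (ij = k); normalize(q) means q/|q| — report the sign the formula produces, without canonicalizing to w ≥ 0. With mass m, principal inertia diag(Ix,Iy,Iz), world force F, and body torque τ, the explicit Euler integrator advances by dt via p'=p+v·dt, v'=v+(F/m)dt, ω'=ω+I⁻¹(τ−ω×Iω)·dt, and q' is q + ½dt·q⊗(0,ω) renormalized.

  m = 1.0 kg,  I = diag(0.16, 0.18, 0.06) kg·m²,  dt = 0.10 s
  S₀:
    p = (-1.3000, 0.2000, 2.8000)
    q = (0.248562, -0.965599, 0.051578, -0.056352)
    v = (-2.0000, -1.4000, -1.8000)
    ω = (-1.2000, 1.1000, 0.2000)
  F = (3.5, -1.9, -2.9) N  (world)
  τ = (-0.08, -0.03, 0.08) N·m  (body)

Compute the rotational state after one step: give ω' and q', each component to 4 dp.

(τ − ω×Iω)/I = (-0.3350, -0.0333, 1.7733)
new body rate ω' = (-1.2335, 1.0967, 0.3773)
q⊗(0,ω) = (-1.2041842, -0.2259716, 0.5341604, -0.9505529)
q' = normalize(q + ½dt·q⊗(0,ω)) = (0.1877, -0.9736, 0.0780, -0.1035)

ω' = (-1.2335, 1.0967, 0.3773)
q' = (0.1877, -0.9736, 0.0780, -0.1035)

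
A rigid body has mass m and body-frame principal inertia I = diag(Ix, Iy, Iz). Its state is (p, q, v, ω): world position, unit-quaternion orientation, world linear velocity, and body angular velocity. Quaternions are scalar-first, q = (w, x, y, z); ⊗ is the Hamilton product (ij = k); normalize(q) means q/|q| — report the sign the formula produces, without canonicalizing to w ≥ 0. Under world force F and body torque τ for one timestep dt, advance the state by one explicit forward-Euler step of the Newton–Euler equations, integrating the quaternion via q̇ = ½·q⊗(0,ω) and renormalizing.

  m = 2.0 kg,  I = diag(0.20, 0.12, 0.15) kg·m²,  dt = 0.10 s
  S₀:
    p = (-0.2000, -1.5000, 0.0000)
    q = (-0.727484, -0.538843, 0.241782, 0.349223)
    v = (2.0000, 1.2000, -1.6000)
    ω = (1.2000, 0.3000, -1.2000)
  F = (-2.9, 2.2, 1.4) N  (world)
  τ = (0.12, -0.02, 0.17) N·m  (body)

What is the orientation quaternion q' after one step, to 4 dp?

q' = (-0.6753, -0.6000, 0.2187, 0.3689)

2q̇ = q⊗(0,ω) = (0.9931446, -1.2678861, -0.4457892, 0.4211895)
updated quaternion q' = (-0.6753, -0.6000, 0.2187, 0.3689)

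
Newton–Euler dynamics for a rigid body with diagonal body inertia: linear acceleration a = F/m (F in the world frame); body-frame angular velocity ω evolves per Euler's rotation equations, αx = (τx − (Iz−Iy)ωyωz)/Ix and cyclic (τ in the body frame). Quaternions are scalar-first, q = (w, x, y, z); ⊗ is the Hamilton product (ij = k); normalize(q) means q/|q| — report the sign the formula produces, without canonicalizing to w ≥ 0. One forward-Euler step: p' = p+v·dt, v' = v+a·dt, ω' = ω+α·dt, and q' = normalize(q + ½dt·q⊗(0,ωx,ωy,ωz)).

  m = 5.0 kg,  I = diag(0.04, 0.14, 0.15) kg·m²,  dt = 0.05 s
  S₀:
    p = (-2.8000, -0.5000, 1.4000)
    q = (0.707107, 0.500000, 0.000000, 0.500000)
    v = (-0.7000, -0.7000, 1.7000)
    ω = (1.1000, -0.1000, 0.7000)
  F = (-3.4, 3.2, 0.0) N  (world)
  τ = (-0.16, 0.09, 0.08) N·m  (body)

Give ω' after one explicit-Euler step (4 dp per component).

ω' = (0.9009, -0.0376, 0.7303)

precession coupling ω×(Iω) = (-0.0007, -0.0847, -0.0110)
(τ − ω×Iω)/I = (-3.9825, 1.2479, 0.6067)
new body rate ω' = (0.9009, -0.0376, 0.7303)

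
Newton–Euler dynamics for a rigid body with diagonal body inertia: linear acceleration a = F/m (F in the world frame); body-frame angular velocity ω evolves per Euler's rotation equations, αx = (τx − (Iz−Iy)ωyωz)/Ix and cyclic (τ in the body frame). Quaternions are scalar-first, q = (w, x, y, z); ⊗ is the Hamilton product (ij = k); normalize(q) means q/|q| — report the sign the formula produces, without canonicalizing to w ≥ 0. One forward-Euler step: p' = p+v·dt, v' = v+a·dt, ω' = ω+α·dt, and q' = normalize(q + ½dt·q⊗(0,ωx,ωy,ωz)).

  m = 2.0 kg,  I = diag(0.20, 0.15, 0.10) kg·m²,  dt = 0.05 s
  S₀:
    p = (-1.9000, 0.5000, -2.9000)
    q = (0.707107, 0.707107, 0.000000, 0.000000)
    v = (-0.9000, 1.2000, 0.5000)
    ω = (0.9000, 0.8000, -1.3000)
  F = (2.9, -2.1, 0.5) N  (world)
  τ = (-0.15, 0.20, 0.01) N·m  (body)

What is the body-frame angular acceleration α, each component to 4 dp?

α = (-1.0100, 2.1133, 0.4600)

precession coupling ω×(Iω) = (0.0520, -0.1170, -0.0360)
(τ − ω×Iω)/I = (-1.0100, 2.1133, 0.4600)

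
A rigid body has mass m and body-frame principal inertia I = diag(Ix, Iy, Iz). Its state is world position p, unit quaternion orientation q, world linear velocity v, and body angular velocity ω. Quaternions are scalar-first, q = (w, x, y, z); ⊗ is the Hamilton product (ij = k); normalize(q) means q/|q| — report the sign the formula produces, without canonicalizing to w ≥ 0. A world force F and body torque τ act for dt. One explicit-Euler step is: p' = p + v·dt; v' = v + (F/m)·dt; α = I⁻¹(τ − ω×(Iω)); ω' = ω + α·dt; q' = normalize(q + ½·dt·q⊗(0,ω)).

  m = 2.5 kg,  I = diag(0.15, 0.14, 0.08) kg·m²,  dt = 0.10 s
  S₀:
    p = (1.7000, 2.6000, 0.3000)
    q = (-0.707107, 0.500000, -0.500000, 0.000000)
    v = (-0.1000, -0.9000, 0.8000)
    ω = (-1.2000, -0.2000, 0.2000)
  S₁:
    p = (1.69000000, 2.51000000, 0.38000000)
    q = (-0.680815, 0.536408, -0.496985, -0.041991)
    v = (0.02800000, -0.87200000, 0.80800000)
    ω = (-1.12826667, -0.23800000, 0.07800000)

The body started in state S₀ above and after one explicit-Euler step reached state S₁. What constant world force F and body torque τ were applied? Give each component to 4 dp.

F = (3.2000, 0.7000, 0.2000)
τ = (0.1100, -0.0700, -0.1000)

ω₁ − ω₀ = (0.07173333, -0.03800000, -0.12200000)
ω₀×(Iω₀) = (0.0024, -0.0168, -0.0024)
I·α + gyro = (0.1100, -0.0700, -0.1000)
Δv = v₁−v₀ = (0.12800000, 0.02800000, 0.00800000)
F = m·Δv/dt = (3.2000, 0.7000, 0.2000)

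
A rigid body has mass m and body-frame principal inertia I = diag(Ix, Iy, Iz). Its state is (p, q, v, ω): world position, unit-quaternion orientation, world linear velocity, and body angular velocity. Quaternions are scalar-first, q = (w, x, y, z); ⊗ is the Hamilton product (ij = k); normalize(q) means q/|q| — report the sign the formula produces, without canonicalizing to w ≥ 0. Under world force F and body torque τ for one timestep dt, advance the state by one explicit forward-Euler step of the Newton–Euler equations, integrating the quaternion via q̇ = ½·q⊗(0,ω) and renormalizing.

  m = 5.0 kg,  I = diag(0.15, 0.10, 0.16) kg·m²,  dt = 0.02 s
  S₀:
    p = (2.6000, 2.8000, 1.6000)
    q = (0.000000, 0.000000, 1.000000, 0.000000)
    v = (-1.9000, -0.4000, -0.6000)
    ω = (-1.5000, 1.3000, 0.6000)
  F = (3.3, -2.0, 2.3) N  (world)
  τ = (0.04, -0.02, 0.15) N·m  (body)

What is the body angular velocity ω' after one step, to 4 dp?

α = I⁻¹(τ − ω×Iω) = (-0.0453, -0.2900, 0.3281)
new body rate ω' = (-1.5009, 1.2942, 0.6066)

ω' = (-1.5009, 1.2942, 0.6066)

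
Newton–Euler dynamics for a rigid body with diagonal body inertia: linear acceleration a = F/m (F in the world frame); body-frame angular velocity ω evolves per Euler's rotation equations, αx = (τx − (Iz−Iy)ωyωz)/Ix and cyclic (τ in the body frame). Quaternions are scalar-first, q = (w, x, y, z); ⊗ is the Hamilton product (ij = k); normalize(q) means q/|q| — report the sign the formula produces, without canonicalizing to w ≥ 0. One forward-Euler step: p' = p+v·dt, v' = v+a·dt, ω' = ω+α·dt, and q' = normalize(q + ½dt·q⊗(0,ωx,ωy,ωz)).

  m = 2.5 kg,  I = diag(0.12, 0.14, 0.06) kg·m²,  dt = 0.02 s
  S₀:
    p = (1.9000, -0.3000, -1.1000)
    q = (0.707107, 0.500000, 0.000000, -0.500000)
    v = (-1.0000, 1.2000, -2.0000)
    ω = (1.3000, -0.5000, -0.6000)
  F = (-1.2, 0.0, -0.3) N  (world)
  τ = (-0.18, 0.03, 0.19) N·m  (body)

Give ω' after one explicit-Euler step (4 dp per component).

ω' = (1.2740, -0.4890, -0.5323)

(τ − ω×Iω)/I = (-1.3000, 0.5486, 3.3833)
new body rate ω' = (1.2740, -0.4890, -0.5323)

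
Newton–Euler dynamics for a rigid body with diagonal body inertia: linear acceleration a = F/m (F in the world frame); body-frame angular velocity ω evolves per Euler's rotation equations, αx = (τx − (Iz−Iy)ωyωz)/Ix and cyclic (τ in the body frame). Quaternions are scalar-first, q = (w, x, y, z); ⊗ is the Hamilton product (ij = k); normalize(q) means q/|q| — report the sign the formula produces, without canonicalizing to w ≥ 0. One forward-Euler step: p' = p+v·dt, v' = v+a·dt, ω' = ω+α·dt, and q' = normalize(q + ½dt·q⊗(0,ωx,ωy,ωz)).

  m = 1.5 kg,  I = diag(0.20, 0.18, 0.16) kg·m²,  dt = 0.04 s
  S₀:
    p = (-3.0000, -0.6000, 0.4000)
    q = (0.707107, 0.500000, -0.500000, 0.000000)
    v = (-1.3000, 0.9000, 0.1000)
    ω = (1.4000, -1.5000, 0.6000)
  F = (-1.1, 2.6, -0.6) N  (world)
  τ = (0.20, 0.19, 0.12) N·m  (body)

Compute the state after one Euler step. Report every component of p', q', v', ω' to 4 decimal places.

p' = (-3.0520, -0.5640, 0.4040)
q' = (0.6775, 0.5133, -0.5267, 0.0075)
v' = (-1.3293, 0.9693, 0.0840)
ω' = (1.4364, -1.4652, 0.6195)

α = I⁻¹(τ − ω×Iω) = (0.9100, 0.8689, 0.4875)
ω' = ω + α·dt = (1.4364, -1.4652, 0.6195)
2q̇ = q⊗(0,ω) = (-1.4500000, 0.6899498, -1.3606605, 0.3742642)
q + ½dt·q⊗(0,ω), renormalized = (0.6775, 0.5133, -0.5267, 0.0075)
new position p' = (-3.0520, -0.5640, 0.4040)
v + (F/m)dt = (-1.3293, 0.9693, 0.0840)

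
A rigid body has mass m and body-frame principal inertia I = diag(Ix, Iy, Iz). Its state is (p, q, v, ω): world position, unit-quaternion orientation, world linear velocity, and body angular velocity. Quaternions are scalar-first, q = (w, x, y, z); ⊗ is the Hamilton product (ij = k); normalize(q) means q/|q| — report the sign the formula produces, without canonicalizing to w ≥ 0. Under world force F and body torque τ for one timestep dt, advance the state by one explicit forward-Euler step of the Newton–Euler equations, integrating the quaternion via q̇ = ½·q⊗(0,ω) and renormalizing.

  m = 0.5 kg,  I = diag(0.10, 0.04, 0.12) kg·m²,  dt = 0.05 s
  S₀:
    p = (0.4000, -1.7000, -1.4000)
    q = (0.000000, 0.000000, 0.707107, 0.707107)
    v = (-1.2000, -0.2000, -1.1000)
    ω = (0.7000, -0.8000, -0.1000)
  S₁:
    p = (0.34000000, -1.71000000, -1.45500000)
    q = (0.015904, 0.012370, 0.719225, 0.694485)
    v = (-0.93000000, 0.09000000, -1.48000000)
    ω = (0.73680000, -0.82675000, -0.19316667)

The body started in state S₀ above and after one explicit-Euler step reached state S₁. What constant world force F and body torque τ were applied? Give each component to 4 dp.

velocity change Δv = (0.27000000, 0.29000000, -0.38000000)
applied force F = (2.7000, 2.9000, -3.8000)
rate change Δω = (0.03680000, -0.02675000, -0.09316667)
precession coupling = (0.0064, 0.0014, 0.0336)
I·α + gyro = (0.0800, -0.0200, -0.1900)

F = (2.7000, 2.9000, -3.8000)
τ = (0.0800, -0.0200, -0.1900)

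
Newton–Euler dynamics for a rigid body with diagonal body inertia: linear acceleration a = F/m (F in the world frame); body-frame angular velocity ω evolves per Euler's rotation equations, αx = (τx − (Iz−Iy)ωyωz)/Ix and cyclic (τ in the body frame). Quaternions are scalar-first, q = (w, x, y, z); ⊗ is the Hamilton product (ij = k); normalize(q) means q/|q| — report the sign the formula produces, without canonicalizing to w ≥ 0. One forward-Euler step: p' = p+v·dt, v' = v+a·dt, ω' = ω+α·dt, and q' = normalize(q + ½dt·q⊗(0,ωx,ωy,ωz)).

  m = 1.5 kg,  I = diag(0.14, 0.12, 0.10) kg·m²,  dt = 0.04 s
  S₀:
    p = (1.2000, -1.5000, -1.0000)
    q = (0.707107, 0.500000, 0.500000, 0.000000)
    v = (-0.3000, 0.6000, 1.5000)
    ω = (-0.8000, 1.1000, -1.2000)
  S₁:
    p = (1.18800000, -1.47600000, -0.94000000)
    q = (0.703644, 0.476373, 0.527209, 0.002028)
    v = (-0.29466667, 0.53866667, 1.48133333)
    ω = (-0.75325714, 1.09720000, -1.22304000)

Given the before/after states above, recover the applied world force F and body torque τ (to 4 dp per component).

F = (0.2000, -2.3000, -0.7000)
τ = (0.1900, 0.0300, -0.0400)

Δω = ω₁−ω₀ = (0.04674286, -0.00280000, -0.02304000)
I·α + gyro = (0.1900, 0.0300, -0.0400)
v₁ − v₀ = (0.00533333, -0.06133333, -0.01866667)
m·(v₁−v₀)/dt = (0.2000, -2.3000, -0.7000)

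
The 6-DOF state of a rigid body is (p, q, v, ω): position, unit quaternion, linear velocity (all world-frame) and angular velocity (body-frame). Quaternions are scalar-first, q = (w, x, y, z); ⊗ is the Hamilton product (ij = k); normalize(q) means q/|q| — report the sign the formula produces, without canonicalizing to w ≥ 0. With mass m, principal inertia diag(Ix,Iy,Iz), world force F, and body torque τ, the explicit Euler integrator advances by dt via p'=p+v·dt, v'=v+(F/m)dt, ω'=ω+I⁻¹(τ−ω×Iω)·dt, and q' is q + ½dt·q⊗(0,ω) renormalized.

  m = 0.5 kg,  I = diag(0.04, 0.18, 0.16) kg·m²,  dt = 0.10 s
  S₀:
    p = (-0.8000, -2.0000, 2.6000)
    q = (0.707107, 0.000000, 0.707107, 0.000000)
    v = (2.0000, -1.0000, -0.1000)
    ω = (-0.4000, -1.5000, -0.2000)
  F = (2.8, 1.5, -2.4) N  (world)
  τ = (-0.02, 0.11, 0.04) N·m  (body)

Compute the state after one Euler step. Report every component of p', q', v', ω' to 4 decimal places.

angular accel α = (-0.3500, 0.6644, -0.2750)
new body rate ω' = (-0.4350, -1.4336, -0.2275)
q⊗(0,ω) = (1.0606605, -0.4242642, -1.0606605, 0.1414214)
updated quaternion q' = (0.7578, -0.0211, 0.6521, 0.0070)
a = (5.6000, 3.0000, -4.8000)
p' = p + v·dt = (-0.6000, -2.1000, 2.5900)
v' = v + a·dt = (2.5600, -0.7000, -0.5800)

p' = (-0.6000, -2.1000, 2.5900)
q' = (0.7578, -0.0211, 0.6521, 0.0070)
v' = (2.5600, -0.7000, -0.5800)
ω' = (-0.4350, -1.4336, -0.2275)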